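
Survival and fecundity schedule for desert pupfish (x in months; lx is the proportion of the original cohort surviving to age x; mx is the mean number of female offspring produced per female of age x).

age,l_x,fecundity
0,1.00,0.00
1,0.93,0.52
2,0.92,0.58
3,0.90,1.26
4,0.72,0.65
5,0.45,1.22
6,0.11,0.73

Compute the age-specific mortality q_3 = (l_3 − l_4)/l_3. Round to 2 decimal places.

q_3 = (l_3 − l_4) / l_3 = (0.9 − 0.72) / 0.9
     = 0.18 / 0.9 = 0.2 → 0.20

0.20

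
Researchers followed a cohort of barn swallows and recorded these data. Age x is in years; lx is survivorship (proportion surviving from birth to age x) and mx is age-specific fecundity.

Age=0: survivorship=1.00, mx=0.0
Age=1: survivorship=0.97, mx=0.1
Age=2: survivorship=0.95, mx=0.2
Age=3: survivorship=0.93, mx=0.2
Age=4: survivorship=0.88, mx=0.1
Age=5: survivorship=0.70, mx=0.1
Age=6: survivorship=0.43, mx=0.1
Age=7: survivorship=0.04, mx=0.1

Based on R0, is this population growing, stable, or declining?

declining

R0 = Σ lx·mx = 0 + 0.097 + 0.19 + 0.186 + 0.088 + 0.07 + 0.043 + 0.004 = 0.678
R0 < 1, so the population is declining.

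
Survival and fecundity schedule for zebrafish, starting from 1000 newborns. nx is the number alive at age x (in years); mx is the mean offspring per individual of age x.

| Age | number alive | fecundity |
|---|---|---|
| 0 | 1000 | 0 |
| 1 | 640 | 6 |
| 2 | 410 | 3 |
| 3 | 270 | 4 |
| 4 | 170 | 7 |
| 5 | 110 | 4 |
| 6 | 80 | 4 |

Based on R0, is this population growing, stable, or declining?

growing

lx = nx/n0 = nx/1000: 1, 0.64, 0.41, 0.27, 0.17, 0.11, 0.08
R0 = Σ lx·mx = 0 + 3.84 + 1.23 + 1.08 + 1.19 + 0.44 + 0.32 = 8.1
R0 > 1, so the population is growing.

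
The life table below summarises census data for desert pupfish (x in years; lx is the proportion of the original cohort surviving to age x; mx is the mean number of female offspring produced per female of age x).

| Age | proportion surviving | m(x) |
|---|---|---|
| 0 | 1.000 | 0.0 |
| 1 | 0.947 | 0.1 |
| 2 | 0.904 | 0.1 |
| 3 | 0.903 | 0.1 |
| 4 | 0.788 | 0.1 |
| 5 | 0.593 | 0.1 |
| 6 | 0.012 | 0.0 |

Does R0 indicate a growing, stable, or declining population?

declining

R0 = Σ lx·mx = 0 + 0.0947 + 0.0904 + 0.0903 + 0.0788 + 0.0593 + 0 = 0.4135
R0 < 1, so the population is declining.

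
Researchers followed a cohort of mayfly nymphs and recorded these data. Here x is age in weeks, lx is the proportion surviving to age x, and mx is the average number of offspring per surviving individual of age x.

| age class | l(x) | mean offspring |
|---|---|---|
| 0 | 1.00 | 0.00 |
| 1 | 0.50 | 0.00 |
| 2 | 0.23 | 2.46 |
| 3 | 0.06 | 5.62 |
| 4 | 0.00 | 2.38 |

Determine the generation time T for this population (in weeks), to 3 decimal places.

2.373

lx·mx: 0, 0, 0.5658, 0.3372, 0 → R0 = 0.903
x·lx·mx: 0, 0, 1.1316, 1.0116, 0 → Σ = 2.1432
T = 2.1432 / 0.903 = 2.373422… → 2.373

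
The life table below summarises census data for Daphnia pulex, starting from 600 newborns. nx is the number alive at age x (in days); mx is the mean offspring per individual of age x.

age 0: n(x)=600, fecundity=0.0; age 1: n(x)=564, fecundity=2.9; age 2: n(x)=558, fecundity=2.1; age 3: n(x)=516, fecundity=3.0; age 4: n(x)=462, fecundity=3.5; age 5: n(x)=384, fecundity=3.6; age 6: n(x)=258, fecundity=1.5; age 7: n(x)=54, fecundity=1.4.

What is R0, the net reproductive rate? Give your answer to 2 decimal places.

lx = nx/n0 = nx/600: 1, 0.94, 0.93, 0.86, 0.77, 0.64, 0.43, 0.09
lx·mx by age: 0, 2.726, 1.953, 2.58, 2.695, 2.304, 0.645, 0.126
R0 = Σ lx·mx = 13.029 → 13.03

13.03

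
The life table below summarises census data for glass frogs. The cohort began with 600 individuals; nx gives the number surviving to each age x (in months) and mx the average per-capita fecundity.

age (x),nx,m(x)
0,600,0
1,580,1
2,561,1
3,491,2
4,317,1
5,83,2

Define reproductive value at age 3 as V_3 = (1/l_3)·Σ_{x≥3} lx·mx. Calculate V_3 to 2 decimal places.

lx = nx/n0 = nx/600: 1, 0.96667…, 0.935, 0.81833…, 0.52833…, 0.13833…
lx·mx for x ≥ 3: 1.636667…, 0.528333…, 0.276667… → sum = 2.441667…
V_3 = 2.441667… / l_3 = 2.441667… / 0.818333… = 2.983707… → 2.98

2.98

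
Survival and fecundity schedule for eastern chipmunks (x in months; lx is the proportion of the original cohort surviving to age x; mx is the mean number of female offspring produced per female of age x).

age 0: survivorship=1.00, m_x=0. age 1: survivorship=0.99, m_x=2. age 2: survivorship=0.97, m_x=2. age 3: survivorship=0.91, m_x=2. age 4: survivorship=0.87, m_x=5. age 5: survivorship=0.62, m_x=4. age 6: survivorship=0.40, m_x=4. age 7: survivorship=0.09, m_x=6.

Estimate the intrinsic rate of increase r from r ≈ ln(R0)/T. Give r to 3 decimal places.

0.726

R0 = Σ lx·mx = 0 + 1.98 + 1.94 + 1.82 + 4.35 + 2.48 + 1.6 + 0.54 = 14.71
Σ x·lx·mx = 54.5; T = 54.5/14.71 = 3.70496…
r ≈ ln(R0)/T = ln(14.71)/3.70496… = 0.72566… → 0.726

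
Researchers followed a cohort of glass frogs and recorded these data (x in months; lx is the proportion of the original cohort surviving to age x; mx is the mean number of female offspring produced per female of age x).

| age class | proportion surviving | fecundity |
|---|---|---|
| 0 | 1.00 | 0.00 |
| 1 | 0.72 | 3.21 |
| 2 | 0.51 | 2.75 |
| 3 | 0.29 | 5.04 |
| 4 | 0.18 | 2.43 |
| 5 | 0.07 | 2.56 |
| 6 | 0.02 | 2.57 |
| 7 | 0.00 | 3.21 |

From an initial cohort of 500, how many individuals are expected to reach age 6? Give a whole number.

Expected survivors = N0 · l_6 = 500 × 0.02 = 10 → 10

10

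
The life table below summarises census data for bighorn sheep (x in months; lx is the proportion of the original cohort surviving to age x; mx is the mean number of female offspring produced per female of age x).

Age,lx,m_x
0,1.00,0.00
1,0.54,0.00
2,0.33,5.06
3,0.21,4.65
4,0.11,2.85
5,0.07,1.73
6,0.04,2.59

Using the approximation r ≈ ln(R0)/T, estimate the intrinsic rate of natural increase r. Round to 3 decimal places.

R0 = Σ lx·mx = 0 + 0 + 1.6698 + 0.9765 + 0.3135 + 0.1211 + 0.1036 = 3.1845
Σ x·lx·mx = 8.7502; T = 8.7502/3.1845 = 2.74775…
r ≈ ln(R0)/T = ln(3.1845)/2.74775… = 0.42154… → 0.422

0.422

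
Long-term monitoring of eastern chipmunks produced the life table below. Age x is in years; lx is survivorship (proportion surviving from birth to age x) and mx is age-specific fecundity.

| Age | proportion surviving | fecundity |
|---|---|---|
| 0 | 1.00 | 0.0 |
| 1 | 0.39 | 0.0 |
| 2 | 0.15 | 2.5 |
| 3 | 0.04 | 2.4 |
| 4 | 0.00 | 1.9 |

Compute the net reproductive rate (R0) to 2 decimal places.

lx·mx by age: 0, 0, 0.375, 0.096, 0
R0 = Σ lx·mx = 0.471 → 0.47

0.47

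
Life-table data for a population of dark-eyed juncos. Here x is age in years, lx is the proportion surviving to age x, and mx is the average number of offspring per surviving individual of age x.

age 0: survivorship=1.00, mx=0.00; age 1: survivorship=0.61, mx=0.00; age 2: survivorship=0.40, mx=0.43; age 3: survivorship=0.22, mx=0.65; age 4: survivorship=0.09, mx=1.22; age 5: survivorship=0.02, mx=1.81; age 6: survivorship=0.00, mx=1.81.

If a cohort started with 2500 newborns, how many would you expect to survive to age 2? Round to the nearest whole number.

Expected survivors = N0 · l_2 = 2500 × 0.40 = 1000 → 1000

1000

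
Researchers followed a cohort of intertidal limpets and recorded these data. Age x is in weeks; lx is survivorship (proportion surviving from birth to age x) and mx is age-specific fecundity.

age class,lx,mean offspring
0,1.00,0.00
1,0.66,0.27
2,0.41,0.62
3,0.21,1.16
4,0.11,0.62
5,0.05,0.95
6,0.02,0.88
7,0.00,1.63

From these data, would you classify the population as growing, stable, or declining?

R0 = Σ lx·mx = 0 + 0.1782 + 0.2542 + 0.2436 + 0.0682 + 0.0475 + 0.0176 + 0 = 0.8093
R0 < 1, so the population is declining.

declining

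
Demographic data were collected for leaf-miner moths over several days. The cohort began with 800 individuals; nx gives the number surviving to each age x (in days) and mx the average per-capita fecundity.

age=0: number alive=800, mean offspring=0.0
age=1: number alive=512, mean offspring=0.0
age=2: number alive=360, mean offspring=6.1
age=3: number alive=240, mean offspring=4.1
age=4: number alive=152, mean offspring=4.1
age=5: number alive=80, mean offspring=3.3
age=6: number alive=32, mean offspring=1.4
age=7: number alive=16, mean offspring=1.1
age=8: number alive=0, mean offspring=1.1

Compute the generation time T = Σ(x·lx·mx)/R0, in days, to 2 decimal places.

2.80

lx = nx/n0 = nx/800: 1, 0.64, 0.45, 0.3, 0.19, 0.1, 0.04, 0.02, 0
lx·mx: 0, 0, 2.745, 1.23, 0.779, 0.33, 0.056, 0.022, 0 → R0 = 5.162
x·lx·mx: 0, 0, 5.49, 3.69, 3.116, 1.65, 0.336, 0.154, 0 → Σ = 14.436
T = 14.436 / 5.162 = 2.79659… → 2.80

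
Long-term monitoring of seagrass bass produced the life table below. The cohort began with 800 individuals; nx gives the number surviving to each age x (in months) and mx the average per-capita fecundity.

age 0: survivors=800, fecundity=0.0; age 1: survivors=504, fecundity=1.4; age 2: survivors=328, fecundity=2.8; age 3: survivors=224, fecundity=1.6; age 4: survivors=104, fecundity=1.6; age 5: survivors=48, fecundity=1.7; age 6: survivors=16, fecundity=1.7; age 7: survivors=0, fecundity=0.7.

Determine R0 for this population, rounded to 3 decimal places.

lx = nx/n0 = nx/800: 1, 0.63, 0.41, 0.28, 0.13, 0.06, 0.02, 0
lx·mx by age: 0, 0.882, 1.148, 0.448, 0.208, 0.102, 0.034, 0
R0 = Σ lx·mx = 2.822 → 2.822

2.822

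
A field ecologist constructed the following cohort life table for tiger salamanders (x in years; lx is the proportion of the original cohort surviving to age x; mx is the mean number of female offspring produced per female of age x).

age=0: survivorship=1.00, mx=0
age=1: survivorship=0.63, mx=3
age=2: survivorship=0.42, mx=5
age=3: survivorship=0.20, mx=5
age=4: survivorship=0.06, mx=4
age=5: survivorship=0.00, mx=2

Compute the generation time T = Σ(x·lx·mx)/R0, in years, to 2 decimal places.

lx·mx: 0, 1.89, 2.1, 1, 0.24, 0 → R0 = 5.23
x·lx·mx: 0, 1.89, 4.2, 3, 0.96, 0 → Σ = 10.05
T = 10.05 / 5.23 = 1.921606… → 1.92

1.92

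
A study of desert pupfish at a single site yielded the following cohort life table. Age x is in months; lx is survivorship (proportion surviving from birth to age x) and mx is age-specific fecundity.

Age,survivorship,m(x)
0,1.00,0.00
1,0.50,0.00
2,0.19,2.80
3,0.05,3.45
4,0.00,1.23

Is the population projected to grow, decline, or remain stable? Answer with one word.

declining

R0 = Σ lx·mx = 0 + 0 + 0.532 + 0.1725 + 0 = 0.7045
R0 < 1, so the population is declining.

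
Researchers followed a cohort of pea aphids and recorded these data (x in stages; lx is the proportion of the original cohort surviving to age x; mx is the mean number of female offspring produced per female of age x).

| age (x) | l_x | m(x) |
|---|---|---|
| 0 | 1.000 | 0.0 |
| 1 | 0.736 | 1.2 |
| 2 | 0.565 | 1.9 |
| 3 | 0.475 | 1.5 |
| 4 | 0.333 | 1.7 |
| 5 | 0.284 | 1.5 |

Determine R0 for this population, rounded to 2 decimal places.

lx·mx by age: 0, 0.8832, 1.0735, 0.7125, 0.5661, 0.426
R0 = Σ lx·mx = 3.6613 → 3.66

3.66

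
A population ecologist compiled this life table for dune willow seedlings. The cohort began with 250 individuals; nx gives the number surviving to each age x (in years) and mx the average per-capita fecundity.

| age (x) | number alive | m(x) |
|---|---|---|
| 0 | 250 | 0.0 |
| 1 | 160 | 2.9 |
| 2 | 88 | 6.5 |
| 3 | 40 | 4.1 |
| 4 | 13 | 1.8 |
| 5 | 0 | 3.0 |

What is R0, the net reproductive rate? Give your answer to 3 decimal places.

lx = nx/n0 = nx/250: 1, 0.64, 0.352, 0.16, 0.052, 0
lx·mx by age: 0, 1.856, 2.288, 0.656, 0.0936, 0
R0 = Σ lx·mx = 4.8936 → 4.894

4.894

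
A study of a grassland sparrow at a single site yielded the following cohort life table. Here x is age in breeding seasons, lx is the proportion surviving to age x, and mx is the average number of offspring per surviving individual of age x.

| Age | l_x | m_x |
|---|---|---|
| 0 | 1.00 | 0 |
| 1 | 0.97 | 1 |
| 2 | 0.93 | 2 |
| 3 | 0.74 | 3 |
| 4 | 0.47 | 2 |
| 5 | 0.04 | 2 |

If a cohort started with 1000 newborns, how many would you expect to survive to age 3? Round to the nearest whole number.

Expected survivors = N0 · l_3 = 1000 × 0.74 = 740 → 740

740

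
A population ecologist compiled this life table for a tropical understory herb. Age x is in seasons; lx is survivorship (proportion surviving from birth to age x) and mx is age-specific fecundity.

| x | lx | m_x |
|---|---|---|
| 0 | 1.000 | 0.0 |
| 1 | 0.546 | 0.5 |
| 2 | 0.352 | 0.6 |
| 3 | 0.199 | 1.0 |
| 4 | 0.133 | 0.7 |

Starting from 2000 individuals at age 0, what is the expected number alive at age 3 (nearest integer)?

Expected survivors = N0 · l_3 = 2000 × 0.199 = 398 → 398

398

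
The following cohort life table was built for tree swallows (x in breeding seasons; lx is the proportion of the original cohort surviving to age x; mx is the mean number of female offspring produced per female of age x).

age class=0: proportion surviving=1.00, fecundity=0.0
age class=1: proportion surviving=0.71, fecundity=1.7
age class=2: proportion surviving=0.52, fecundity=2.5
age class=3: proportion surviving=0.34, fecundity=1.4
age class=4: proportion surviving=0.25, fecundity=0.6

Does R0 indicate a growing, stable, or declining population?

R0 = Σ lx·mx = 0 + 1.207 + 1.3 + 0.476 + 0.15 = 3.133
R0 > 1, so the population is growing.

growing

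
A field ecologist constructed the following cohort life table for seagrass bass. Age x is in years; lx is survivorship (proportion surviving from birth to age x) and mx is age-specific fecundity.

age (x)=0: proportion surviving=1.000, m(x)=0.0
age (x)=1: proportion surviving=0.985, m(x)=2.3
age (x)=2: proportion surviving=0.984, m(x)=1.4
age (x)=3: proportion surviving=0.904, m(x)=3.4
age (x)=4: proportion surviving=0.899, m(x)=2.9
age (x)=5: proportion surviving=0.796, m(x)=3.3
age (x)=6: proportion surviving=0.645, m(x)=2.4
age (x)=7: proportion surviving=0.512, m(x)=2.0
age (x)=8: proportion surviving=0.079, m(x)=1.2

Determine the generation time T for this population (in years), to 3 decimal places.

lx·mx: 0, 2.2655, 1.3776, 3.0736, 2.6071, 2.6268, 1.548, 1.024, 0.0948 → R0 = 14.6174
x·lx·mx: 0, 2.2655, 2.7552, 9.2208, 10.4284, 13.134, 9.288, 7.168, 0.7584 → Σ = 55.0183
T = 55.0183 / 14.6174 = 3.763891… → 3.764

3.764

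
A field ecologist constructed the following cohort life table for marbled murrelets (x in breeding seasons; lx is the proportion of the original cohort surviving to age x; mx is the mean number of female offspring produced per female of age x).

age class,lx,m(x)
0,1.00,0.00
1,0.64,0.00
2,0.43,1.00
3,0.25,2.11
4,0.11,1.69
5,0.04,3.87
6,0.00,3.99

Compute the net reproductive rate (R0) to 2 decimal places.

1.30

lx·mx by age: 0, 0, 0.43, 0.5275, 0.1859, 0.1548, 0
R0 = Σ lx·mx = 1.2982 → 1.30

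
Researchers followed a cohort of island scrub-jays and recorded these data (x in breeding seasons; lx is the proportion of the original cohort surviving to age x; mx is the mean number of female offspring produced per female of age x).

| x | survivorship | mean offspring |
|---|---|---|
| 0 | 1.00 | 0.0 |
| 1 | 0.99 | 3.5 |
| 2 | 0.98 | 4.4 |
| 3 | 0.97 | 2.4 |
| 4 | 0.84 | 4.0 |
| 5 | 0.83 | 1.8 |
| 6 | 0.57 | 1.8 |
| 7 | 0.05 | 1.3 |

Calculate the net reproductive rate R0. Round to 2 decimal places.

lx·mx by age: 0, 3.465, 4.312, 2.328, 3.36, 1.494, 1.026, 0.065
R0 = Σ lx·mx = 16.05 → 16.05

16.05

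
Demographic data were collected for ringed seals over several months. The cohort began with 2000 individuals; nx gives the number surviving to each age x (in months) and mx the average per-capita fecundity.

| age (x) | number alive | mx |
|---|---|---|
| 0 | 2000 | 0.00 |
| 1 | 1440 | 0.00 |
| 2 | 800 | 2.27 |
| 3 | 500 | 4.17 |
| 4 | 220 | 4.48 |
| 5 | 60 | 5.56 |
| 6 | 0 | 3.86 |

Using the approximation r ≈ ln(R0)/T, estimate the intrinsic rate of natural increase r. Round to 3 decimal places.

0.323

lx = nx/n0 = nx/2000: 1, 0.72, 0.4, 0.25, 0.11, 0.03, 0
R0 = Σ lx·mx = 0 + 0 + 0.908 + 1.0425 + 0.4928 + 0.1668 + 0 = 2.6101
Σ x·lx·mx = 7.7487; T = 7.7487/2.6101 = 2.96874…
r ≈ ln(R0)/T = ln(2.6101)/2.96874… = 0.32316… → 0.323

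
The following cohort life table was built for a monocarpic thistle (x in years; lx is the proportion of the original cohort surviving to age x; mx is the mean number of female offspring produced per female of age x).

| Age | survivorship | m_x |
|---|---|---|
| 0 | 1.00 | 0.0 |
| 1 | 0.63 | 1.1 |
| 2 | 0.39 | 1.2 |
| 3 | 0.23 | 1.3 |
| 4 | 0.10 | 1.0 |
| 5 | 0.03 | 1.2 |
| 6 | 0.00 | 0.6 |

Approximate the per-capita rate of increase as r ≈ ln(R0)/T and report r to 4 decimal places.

R0 = Σ lx·mx = 0 + 0.693 + 0.468 + 0.299 + 0.1 + 0.036 + 0 = 1.596
Σ x·lx·mx = 3.106; T = 3.106/1.596 = 1.94612…
r ≈ ln(R0)/T = ln(1.596)/1.94612… = 0.240222… → 0.2402

0.2402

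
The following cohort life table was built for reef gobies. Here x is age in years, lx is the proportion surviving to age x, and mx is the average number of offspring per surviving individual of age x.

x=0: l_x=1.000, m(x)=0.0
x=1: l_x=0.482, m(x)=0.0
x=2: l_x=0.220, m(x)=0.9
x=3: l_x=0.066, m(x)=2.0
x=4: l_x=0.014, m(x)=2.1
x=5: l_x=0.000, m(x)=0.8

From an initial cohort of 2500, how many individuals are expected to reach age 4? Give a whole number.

35

Expected survivors = N0 · l_4 = 2500 × 0.014 = 35 → 35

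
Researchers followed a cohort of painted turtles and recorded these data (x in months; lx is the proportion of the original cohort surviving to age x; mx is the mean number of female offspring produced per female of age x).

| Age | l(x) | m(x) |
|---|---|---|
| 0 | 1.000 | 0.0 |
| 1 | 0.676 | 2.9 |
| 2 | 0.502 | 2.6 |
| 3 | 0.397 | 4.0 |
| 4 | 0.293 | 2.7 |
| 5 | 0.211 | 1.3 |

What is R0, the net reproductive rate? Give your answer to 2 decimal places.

lx·mx by age: 0, 1.9604, 1.3052, 1.588, 0.7911, 0.2743
R0 = Σ lx·mx = 5.919 → 5.92

5.92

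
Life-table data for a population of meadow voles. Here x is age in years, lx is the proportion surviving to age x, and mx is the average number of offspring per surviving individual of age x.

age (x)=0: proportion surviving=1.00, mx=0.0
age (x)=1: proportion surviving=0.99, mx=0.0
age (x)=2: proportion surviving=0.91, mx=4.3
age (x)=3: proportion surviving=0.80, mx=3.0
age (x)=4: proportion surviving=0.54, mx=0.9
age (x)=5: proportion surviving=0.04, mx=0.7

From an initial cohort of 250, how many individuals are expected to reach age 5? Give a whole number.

10

Expected survivors = N0 · l_5 = 250 × 0.04 = 10 → 10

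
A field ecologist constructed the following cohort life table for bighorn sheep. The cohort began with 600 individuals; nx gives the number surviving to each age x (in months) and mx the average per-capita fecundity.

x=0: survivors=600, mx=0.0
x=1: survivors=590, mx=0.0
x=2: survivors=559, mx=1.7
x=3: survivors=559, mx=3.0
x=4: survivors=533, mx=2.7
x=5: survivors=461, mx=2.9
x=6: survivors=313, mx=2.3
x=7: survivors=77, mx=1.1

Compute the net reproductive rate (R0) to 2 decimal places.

10.35

lx = nx/n0 = nx/600: 1, 0.98333…, 0.93167…, 0.93167…, 0.88833…, 0.76833…, 0.52167…, 0.12833…
lx·mx by age: 0, 0, 1.583833…, 2.795…, 2.3985…, 2.228167…, 1.199833…, 0.141167…
R0 = Σ lx·mx = 10.3465… → 10.35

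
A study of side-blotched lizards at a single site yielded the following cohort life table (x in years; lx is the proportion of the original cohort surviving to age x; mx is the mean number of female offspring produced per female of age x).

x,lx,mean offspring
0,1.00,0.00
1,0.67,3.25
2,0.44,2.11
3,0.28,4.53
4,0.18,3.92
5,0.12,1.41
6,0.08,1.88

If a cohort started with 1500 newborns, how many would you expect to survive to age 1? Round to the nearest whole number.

1005

Expected survivors = N0 · l_1 = 1500 × 0.67 = 1005 → 1005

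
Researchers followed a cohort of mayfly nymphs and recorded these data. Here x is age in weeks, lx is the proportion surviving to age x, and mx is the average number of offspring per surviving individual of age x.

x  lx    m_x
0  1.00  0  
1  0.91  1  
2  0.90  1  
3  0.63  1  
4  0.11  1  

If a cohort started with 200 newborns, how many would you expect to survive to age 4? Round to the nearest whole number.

Expected survivors = N0 · l_4 = 200 × 0.11 = 22 → 22

22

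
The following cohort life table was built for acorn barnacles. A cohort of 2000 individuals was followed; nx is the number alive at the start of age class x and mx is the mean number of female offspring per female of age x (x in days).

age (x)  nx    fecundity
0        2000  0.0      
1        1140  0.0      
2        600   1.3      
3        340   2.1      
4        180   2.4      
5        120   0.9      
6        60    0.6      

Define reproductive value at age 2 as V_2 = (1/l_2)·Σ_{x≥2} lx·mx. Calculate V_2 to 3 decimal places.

3.450

lx = nx/n0 = nx/2000: 1, 0.57, 0.3, 0.17, 0.09, 0.06, 0.03
lx·mx for x ≥ 2: 0.39, 0.357, 0.216, 0.054, 0.018 → sum = 1.035
V_2 = 1.035 / l_2 = 1.035 / 0.3 = 3.45 → 3.450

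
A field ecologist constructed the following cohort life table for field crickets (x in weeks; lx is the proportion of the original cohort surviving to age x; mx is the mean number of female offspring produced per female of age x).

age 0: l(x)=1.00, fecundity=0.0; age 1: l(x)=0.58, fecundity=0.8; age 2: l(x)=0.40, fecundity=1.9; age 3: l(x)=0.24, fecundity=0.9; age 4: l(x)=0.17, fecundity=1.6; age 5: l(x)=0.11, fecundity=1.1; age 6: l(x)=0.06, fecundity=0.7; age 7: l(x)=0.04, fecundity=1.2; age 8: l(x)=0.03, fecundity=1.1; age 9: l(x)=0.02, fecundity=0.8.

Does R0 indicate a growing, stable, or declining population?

growing

R0 = Σ lx·mx = 0 + 0.464 + 0.76 + 0.216 + 0.272 + 0.121 + 0.042 + 0.048 + 0.033 + 0.016 = 1.972
R0 > 1, so the population is growing.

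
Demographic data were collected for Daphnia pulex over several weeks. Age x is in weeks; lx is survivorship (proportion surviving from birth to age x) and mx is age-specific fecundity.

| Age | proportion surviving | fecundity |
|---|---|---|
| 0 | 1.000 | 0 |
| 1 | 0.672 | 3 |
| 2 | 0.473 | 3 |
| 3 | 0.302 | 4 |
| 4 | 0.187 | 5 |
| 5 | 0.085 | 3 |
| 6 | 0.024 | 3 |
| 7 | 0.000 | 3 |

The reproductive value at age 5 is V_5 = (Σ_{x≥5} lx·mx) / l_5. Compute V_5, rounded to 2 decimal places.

lx·mx for x ≥ 5: 0.255, 0.072, 0 → sum = 0.327
V_5 = 0.327 / l_5 = 0.327 / 0.085 = 3.847059… → 3.85

3.85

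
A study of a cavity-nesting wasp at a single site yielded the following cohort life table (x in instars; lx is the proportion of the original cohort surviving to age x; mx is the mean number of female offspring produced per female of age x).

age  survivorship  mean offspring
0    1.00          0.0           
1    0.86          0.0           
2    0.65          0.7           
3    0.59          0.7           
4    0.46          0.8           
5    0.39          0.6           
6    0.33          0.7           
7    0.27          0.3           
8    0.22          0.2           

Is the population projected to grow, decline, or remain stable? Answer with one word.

R0 = Σ lx·mx = 0 + 0 + 0.455 + 0.413 + 0.368 + 0.234 + 0.231 + 0.081 + 0.044 = 1.826
R0 > 1, so the population is growing.

growing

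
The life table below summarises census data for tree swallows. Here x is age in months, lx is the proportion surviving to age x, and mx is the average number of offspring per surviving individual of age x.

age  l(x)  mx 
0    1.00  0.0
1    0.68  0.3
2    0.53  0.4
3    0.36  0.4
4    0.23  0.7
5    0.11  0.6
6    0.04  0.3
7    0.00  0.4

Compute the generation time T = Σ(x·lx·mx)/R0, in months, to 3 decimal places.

2.636

lx·mx: 0, 0.204, 0.212, 0.144, 0.161, 0.066, 0.012, 0 → R0 = 0.799
x·lx·mx: 0, 0.204, 0.424, 0.432, 0.644, 0.33, 0.072, 0 → Σ = 2.106
T = 2.106 / 0.799 = 2.635795… → 2.636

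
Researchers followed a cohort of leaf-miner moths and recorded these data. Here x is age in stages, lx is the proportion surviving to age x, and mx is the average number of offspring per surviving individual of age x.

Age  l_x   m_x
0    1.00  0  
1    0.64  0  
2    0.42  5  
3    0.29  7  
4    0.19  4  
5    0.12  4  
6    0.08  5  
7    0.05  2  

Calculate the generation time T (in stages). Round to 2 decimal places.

lx·mx: 0, 0, 2.1, 2.03, 0.76, 0.48, 0.4, 0.1 → R0 = 5.87
x·lx·mx: 0, 0, 4.2, 6.09, 3.04, 2.4, 2.4, 0.7 → Σ = 18.83
T = 18.83 / 5.87 = 3.207836… → 3.21

3.21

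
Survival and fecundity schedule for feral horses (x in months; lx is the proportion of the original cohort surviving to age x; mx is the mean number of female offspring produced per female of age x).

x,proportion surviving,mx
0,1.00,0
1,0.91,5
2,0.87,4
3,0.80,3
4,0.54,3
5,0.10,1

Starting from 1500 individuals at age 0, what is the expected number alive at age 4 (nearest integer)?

810

Expected survivors = N0 · l_4 = 1500 × 0.54 = 810 → 810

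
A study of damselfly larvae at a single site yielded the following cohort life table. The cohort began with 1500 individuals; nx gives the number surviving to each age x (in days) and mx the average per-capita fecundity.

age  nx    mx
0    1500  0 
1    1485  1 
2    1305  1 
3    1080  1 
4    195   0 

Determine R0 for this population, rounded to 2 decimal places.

2.58

lx = nx/n0 = nx/1500: 1, 0.99, 0.87, 0.72, 0.13
lx·mx by age: 0, 0.99, 0.87, 0.72, 0
R0 = Σ lx·mx = 2.58 → 2.58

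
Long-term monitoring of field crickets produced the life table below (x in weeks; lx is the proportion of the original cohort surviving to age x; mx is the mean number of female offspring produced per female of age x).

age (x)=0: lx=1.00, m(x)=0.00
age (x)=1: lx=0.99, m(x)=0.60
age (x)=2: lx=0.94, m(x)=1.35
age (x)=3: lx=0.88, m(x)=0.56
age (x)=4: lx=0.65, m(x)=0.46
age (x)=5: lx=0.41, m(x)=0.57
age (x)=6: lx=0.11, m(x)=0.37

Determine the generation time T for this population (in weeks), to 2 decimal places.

lx·mx: 0, 0.594, 1.269, 0.4928, 0.299, 0.2337, 0.0407 → R0 = 2.9292
x·lx·mx: 0, 0.594, 2.538, 1.4784, 1.196, 1.1685, 0.2442 → Σ = 7.2191
T = 7.2191 / 2.9292 = 2.46453… → 2.46

2.46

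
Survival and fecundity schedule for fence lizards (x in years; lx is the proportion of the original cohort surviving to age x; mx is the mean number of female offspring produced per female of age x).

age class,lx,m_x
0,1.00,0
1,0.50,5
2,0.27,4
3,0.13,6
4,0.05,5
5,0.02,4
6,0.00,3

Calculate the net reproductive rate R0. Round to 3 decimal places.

lx·mx by age: 0, 2.5, 1.08, 0.78, 0.25, 0.08, 0
R0 = Σ lx·mx = 4.69 → 4.690

4.690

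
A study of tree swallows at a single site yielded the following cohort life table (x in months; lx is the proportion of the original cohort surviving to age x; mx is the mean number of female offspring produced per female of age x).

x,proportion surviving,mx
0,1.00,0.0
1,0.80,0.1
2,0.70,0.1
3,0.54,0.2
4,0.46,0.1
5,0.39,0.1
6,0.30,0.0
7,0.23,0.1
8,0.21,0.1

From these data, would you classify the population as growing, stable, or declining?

declining

R0 = Σ lx·mx = 0 + 0.08 + 0.07 + 0.108 + 0.046 + 0.039 + 0 + 0.023 + 0.021 = 0.387
R0 < 1, so the population is declining.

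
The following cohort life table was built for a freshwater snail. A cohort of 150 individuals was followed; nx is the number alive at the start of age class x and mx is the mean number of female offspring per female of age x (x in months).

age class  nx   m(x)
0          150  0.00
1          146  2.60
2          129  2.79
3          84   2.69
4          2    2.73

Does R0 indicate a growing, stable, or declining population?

lx = nx/n0 = nx/150: 1, 0.97333…, 0.86, 0.56, 0.01333…
R0 = Σ lx·mx = 0 + 2.530667… + 2.3994 + 1.5064 + 0.0364… = 6.472867…
R0 > 1, so the population is growing.

growing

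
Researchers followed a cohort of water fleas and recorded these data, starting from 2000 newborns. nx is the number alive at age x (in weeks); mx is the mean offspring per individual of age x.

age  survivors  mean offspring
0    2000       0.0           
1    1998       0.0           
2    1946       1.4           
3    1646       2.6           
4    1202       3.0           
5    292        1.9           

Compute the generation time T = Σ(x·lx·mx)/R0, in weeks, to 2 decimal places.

lx = nx/n0 = nx/2000: 1, 0.999, 0.973, 0.823, 0.601, 0.146
lx·mx: 0, 0, 1.3622, 2.1398, 1.803, 0.2774 → R0 = 5.5824
x·lx·mx: 0, 0, 2.7244, 6.4194, 7.212, 1.387 → Σ = 17.7428
T = 17.7428 / 5.5824 = 3.178346… → 3.18

3.18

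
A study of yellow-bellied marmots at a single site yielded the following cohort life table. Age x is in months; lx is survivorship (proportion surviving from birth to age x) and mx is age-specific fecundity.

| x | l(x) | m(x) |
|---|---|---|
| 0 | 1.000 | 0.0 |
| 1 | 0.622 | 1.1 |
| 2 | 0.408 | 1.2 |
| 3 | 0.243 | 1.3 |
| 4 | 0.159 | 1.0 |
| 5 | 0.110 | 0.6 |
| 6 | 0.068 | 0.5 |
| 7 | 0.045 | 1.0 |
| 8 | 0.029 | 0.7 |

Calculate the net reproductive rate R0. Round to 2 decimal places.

1.81

lx·mx by age: 0, 0.6842, 0.4896, 0.3159, 0.159, 0.066, 0.034, 0.045, 0.0203
R0 = Σ lx·mx = 1.814 → 1.81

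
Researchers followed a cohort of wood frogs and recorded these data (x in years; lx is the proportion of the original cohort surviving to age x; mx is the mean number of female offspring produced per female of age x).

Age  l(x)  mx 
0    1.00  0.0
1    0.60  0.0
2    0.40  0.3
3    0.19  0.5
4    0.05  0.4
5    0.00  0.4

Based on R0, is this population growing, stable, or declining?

R0 = Σ lx·mx = 0 + 0 + 0.12 + 0.095 + 0.02 + 0 = 0.235
R0 < 1, so the population is declining.

declining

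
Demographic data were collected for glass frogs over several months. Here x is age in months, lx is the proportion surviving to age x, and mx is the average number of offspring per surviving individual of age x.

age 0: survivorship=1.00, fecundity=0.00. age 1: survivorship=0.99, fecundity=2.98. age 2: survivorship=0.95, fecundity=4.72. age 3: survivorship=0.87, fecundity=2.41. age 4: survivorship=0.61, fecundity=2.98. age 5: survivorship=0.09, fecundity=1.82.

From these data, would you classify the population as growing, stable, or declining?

R0 = Σ lx·mx = 0 + 2.9502 + 4.484 + 2.0967 + 1.8178 + 0.1638 = 11.5125
R0 > 1, so the population is growing.

growing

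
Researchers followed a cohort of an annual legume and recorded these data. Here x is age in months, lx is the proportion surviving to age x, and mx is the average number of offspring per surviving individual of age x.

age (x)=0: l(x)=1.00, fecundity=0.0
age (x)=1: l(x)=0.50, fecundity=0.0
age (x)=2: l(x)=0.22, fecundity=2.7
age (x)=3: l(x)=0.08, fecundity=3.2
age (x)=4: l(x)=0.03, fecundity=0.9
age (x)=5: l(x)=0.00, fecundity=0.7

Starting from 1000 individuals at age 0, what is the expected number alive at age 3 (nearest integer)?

Expected survivors = N0 · l_3 = 1000 × 0.08 = 80 → 80

80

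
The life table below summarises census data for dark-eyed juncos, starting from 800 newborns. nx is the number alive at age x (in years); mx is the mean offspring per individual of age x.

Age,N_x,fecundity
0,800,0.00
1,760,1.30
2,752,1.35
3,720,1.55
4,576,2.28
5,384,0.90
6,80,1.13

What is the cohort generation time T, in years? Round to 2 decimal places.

lx = nx/n0 = nx/800: 1, 0.95, 0.94, 0.9, 0.72, 0.48, 0.1
lx·mx: 0, 1.235, 1.269, 1.395, 1.6416, 0.432, 0.113 → R0 = 6.0856
x·lx·mx: 0, 1.235, 2.538, 4.185, 6.5664, 2.16, 0.678 → Σ = 17.3624
T = 17.3624 / 6.0856 = 2.85303… → 2.85

2.85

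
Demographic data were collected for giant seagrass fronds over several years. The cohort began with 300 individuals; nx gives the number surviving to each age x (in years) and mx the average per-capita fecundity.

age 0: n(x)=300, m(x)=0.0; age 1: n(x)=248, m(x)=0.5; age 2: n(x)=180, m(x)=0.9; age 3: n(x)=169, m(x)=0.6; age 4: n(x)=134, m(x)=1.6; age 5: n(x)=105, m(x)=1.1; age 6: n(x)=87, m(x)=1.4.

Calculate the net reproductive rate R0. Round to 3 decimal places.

2.797

lx = nx/n0 = nx/300: 1, 0.82667…, 0.6, 0.56333…, 0.44667…, 0.35, 0.29
lx·mx by age: 0, 0.413333…, 0.54, 0.338…, 0.714667…, 0.385, 0.406
R0 = Σ lx·mx = 2.797… → 2.797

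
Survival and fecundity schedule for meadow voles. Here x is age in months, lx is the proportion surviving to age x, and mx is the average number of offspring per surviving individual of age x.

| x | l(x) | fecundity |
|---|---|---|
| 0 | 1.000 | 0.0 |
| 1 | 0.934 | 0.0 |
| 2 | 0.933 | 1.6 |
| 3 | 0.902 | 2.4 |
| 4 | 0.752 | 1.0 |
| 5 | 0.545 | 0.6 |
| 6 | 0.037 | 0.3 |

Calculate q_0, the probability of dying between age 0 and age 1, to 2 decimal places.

0.07

q_0 = (l_0 − l_1) / l_0 = (1 − 0.934) / 1
     = 0.066 / 1 = 0.066 → 0.07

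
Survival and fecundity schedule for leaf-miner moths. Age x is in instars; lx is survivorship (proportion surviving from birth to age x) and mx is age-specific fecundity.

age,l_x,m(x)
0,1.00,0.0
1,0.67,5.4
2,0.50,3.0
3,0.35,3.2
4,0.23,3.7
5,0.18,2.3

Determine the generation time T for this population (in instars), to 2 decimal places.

lx·mx: 0, 3.618, 1.5, 1.12, 0.851, 0.414 → R0 = 7.503
x·lx·mx: 0, 3.618, 3, 3.36, 3.404, 2.07 → Σ = 15.452
T = 15.452 / 7.503 = 2.059443… → 2.06

2.06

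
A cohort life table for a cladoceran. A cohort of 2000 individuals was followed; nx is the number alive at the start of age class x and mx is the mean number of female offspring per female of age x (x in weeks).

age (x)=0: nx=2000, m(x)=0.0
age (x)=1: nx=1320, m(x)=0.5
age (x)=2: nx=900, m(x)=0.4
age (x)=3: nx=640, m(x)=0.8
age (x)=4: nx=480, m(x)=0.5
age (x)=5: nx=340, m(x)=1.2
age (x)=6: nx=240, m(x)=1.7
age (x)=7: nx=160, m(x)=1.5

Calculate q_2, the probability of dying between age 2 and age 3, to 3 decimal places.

lx = nx/n0 = nx/2000: 1, 0.66, 0.45, 0.32, 0.24, 0.17, 0.12, 0.08
q_2 = (l_2 − l_3) / l_2 = (0.45 − 0.32) / 0.45
     = 0.13 / 0.45 = 0.288889… → 0.289

0.289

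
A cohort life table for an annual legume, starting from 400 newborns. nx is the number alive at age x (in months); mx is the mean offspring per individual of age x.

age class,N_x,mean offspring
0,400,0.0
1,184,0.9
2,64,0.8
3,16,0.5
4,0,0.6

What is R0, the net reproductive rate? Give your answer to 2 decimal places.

0.56

lx = nx/n0 = nx/400: 1, 0.46, 0.16, 0.04, 0
lx·mx by age: 0, 0.414, 0.128, 0.02, 0
R0 = Σ lx·mx = 0.562 → 0.56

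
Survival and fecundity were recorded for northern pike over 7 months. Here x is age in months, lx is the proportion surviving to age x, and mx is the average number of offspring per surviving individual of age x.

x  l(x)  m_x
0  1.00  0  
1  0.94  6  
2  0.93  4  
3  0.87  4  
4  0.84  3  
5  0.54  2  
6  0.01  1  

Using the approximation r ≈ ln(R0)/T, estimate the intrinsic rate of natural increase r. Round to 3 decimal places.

1.179

R0 = Σ lx·mx = 0 + 5.64 + 3.72 + 3.48 + 2.52 + 1.08 + 0.01 = 16.45
Σ x·lx·mx = 39.06; T = 39.06/16.45 = 2.37447…
r ≈ ln(R0)/T = ln(16.45)/2.37447… = 1.17935… → 1.179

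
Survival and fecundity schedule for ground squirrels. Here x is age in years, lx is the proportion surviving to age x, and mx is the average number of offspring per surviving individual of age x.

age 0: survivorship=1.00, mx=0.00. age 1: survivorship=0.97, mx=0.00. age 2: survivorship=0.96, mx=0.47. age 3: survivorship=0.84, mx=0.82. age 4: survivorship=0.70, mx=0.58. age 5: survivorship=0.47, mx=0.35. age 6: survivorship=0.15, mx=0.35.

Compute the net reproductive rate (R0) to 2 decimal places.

1.76

lx·mx by age: 0, 0, 0.4512, 0.6888, 0.406, 0.1645, 0.0525
R0 = Σ lx·mx = 1.763 → 1.76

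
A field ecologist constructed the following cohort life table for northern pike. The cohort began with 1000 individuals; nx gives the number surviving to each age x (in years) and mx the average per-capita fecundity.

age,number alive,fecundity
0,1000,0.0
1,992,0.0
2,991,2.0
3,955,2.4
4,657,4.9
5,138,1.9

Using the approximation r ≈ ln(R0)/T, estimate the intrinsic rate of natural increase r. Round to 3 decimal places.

0.635

lx = nx/n0 = nx/1000: 1, 0.992, 0.991, 0.955, 0.657, 0.138
R0 = Σ lx·mx = 0 + 0 + 1.982 + 2.292 + 3.2193 + 0.2622 = 7.7555
Σ x·lx·mx = 25.0282; T = 25.0282/7.7555 = 3.22715…
r ≈ ln(R0)/T = ln(7.7555)/3.22715… = 0.63474… → 0.635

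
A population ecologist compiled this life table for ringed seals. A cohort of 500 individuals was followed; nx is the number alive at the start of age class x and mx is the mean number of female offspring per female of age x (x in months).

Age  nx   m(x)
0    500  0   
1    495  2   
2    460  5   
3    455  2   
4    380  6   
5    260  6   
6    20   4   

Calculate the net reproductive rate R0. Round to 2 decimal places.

lx = nx/n0 = nx/500: 1, 0.99, 0.92, 0.91, 0.76, 0.52, 0.04
lx·mx by age: 0, 1.98, 4.6, 1.82, 4.56, 3.12, 0.16
R0 = Σ lx·mx = 16.24 → 16.24

16.24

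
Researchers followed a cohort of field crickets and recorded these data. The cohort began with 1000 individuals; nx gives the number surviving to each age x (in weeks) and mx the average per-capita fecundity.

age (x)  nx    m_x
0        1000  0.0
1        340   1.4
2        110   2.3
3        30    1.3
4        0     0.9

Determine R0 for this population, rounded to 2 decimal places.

0.77

lx = nx/n0 = nx/1000: 1, 0.34, 0.11, 0.03, 0
lx·mx by age: 0, 0.476, 0.253, 0.039, 0
R0 = Σ lx·mx = 0.768 → 0.77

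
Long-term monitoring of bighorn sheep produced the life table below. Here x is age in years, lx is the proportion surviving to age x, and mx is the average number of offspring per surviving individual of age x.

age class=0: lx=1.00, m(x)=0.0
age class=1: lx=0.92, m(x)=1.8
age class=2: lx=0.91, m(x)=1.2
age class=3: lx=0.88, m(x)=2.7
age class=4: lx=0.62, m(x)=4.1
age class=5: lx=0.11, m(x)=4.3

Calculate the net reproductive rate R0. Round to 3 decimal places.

lx·mx by age: 0, 1.656, 1.092, 2.376, 2.542, 0.473
R0 = Σ lx·mx = 8.139 → 8.139

8.139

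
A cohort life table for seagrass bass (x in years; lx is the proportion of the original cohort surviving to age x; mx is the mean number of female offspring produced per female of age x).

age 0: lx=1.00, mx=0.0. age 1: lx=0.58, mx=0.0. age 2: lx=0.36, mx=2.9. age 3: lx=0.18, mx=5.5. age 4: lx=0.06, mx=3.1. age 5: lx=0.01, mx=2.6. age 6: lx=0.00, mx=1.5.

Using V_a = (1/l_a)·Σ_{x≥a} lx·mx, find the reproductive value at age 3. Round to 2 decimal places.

lx·mx for x ≥ 3: 0.99, 0.186, 0.026, 0 → sum = 1.202
V_3 = 1.202 / l_3 = 1.202 / 0.18 = 6.677778… → 6.68

6.68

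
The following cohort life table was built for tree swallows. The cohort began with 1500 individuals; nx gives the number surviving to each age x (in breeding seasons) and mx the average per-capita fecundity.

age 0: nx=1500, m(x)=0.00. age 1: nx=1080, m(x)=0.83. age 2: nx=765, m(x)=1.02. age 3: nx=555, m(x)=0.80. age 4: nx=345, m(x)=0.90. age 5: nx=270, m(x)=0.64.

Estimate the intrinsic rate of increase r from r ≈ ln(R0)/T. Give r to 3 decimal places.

lx = nx/n0 = nx/1500: 1, 0.72, 0.51, 0.37, 0.23, 0.18
R0 = Σ lx·mx = 0 + 0.5976 + 0.5202 + 0.296 + 0.207 + 0.1152 = 1.736
Σ x·lx·mx = 3.93; T = 3.93/1.736 = 2.26382…
r ≈ ln(R0)/T = ln(1.736)/2.26382… = 0.24365… → 0.244

0.244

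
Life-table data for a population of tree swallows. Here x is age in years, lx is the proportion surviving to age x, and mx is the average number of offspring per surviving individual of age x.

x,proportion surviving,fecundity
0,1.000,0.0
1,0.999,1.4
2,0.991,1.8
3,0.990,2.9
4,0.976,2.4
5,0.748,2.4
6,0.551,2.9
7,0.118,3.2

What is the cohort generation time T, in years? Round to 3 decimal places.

lx·mx: 0, 1.3986, 1.7838, 2.871, 2.3424, 1.7952, 1.5979, 0.3776 → R0 = 12.1665
x·lx·mx: 0, 1.3986, 3.5676, 8.613, 9.3696, 8.976, 9.5874, 2.6432 → Σ = 44.1554
T = 44.1554 / 12.1665 = 3.629261… → 3.629

3.629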